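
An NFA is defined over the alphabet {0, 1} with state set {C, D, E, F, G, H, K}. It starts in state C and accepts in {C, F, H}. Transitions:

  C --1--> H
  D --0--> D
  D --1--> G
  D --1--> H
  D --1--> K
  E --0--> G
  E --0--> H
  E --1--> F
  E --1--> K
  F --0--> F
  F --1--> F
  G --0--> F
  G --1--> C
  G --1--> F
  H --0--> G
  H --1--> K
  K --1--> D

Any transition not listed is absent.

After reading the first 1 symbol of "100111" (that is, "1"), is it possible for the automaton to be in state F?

Start in {C}.
Read '1': {C} → {H}.
State F is not in {H}.

No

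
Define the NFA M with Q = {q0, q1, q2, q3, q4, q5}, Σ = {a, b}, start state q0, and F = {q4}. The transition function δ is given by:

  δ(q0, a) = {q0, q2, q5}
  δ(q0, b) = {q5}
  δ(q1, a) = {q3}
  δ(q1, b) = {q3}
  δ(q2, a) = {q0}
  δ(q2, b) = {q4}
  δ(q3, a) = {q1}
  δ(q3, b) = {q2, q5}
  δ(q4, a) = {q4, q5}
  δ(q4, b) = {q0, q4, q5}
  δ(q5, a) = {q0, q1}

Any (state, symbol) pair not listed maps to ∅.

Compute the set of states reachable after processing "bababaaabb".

Start in {q0}.
Read 'b': q0→{q5}; now {q5}.
Read 'a': q5→{q0, q1}; now {q0, q1}.
Read 'b': q0→{q5}, q1→{q3}; now {q3, q5}.
Read 'a': q3→{q1}, q5→{q0, q1}; now {q0, q1}.
Read 'b': q0→{q5}, q1→{q3}; now {q3, q5}.
Read 'a': q3→{q1}, q5→{q0, q1}; now {q0, q1}.
Read 'a': q0→{q0, q2, q5}, q1→{q3}; now {q0, q2, q3, q5}.
Read 'a': q0→{q0, q2, q5}, q2→{q0}, q3→{q1}, q5→{q0, q1}; now {q0, q1, q2, q5}.
Read 'b': q0→{q5}, q1→{q3}, q2→{q4}, q5→∅; now {q3, q4, q5}.
Read 'b': q3→{q2, q5}, q4→{q0, q4, q5}, q5→∅; now {q0, q2, q4, q5}.

{q0, q2, q4, q5}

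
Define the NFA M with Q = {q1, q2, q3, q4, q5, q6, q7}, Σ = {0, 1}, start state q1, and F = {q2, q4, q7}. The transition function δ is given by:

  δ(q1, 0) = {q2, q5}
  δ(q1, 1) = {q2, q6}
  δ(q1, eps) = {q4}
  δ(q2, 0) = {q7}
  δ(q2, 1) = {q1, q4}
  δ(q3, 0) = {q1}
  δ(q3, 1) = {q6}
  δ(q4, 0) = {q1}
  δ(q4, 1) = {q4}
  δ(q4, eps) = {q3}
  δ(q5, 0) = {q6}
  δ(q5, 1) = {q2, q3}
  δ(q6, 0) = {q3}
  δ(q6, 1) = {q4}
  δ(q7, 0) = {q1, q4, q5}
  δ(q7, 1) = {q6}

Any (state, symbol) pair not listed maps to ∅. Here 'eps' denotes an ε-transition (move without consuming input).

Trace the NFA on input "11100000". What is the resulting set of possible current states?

{q1, q2, q3, q4, q5, q6, q7}

Start: ε-closure({q1}) = {q1, q3, q4}.
Read '1': q1→{q2, q6}, q3→{q6}, q4→{q4}; union {q2, q4, q6}; ε-closure = {q2, q3, q4, q6}.
Read '1': q2→{q1, q4}, q3→{q6}, q4→{q4}, q6→{q4}; union {q1, q4, q6}; ε-closure = {q1, q3, q4, q6}.
Read '1': q1→{q2, q6}, q3→{q6}, q4→{q4}, q6→{q4}; union {q2, q4, q6}; ε-closure = {q2, q3, q4, q6}.
Read '0': q2→{q7}, q3→{q1}, q4→{q1}, q6→{q3}; union {q1, q3, q7}; ε-closure = {q1, q3, q4, q7}.
Read '0': q1→{q2, q5}, q3→{q1}, q4→{q1}, q7→{q1, q4, q5}; union {q1, q2, q4, q5}; ε-closure = {q1, q2, q3, q4, q5}.
Read '0': q1→{q2, q5}, q2→{q7}, q3→{q1}, q4→{q1}, q5→{q6}; union {q1, q2, q5, q6, q7}; ε-closure = {q1, q2, q3, q4, q5, q6, q7}.
Read '0': q1→{q2, q5}, q2→{q7}, q3→{q1}, q4→{q1}, q5→{q6}, q6→{q3}, q7→{q1, q4, q5}; now {q1, q2, q3, q4, q5, q6, q7}.
Read '0': q1→{q2, q5}, q2→{q7}, q3→{q1}, q4→{q1}, q5→{q6}, q6→{q3}, q7→{q1, q4, q5}; now {q1, q2, q3, q4, q5, q6, q7}.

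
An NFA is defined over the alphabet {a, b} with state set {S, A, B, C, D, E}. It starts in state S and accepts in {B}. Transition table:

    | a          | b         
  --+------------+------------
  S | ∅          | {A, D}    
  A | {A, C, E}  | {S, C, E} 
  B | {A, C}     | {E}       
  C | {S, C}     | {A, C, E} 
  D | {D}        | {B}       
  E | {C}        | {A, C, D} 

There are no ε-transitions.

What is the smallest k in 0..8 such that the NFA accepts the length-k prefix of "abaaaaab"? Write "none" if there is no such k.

none

Start in {S}.
Read 'a': S→∅; now ∅.
The set is empty and remains empty for the remaining 7 symbols.
No reachable set along the way intersects F.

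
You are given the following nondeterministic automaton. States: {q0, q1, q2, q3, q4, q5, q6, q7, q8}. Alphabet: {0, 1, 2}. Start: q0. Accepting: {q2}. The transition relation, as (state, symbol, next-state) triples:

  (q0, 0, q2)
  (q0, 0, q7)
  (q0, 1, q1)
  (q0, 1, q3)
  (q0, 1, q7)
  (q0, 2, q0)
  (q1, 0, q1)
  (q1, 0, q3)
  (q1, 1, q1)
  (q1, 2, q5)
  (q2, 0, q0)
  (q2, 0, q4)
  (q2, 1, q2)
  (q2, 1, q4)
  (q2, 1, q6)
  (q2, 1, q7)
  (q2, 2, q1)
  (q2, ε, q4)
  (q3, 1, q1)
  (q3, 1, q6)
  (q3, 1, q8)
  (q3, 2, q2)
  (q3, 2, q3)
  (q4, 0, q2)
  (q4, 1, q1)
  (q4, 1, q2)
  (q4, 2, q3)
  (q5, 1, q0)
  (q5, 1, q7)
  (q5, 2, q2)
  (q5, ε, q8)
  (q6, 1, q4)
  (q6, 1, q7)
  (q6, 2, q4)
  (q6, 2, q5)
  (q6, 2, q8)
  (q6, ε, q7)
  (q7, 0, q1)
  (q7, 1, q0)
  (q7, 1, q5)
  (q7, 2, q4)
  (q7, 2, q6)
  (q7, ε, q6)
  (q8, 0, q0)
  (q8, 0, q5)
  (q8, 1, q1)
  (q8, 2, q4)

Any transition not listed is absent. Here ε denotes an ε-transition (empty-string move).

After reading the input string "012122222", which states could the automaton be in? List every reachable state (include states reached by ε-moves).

Start in {q0}.
Read '0': q0→{q2, q7}; union {q2, q7}; ε-closure = {q2, q4, q6, q7}.
Read '1': q2→{q2, q4, q6, q7}, q4→{q1, q2}, q6→{q4, q7}, q7→{q0, q5}; union {q0, q1, q2, q4, q5, q6, q7}; ε-closure = {q0, q1, q2, q4, q5, q6, q7, q8}.
Read '2': q0→{q0}, q1→{q5}, q2→{q1}, q4→{q3}, q5→{q2}, q6→{q4, q5, q8}, q7→{q4, q6}, q8→{q4}; union {q0, q1, q2, q3, q4, q5, q6, q8}; ε-closure = {q0, q1, q2, q3, q4, q5, q6, q7, q8}.
Read '1': q0→{q1, q3, q7}, q1→{q1}, q2→{q2, q4, q6, q7}, q3→{q1, q6, q8}, q4→{q1, q2}, q5→{q0, q7}, q6→{q4, q7}, q7→{q0, q5}, q8→{q1}; now {q0, q1, q2, q3, q4, q5, q6, q7, q8}.
Read '2': q0→{q0}, q1→{q5}, q2→{q1}, q3→{q2, q3}, q4→{q3}, q5→{q2}, q6→{q4, q5, q8}, q7→{q4, q6}, q8→{q4}; union {q0, q1, q2, q3, q4, q5, q6, q8}; ε-closure = {q0, q1, q2, q3, q4, q5, q6, q7, q8}.
Read '2': q0→{q0}, q1→{q5}, q2→{q1}, q3→{q2, q3}, q4→{q3}, q5→{q2}, q6→{q4, q5, q8}, q7→{q4, q6}, q8→{q4}; union {q0, q1, q2, q3, q4, q5, q6, q8}; ε-closure = {q0, q1, q2, q3, q4, q5, q6, q7, q8}.
Read '2': q0→{q0}, q1→{q5}, q2→{q1}, q3→{q2, q3}, q4→{q3}, q5→{q2}, q6→{q4, q5, q8}, q7→{q4, q6}, q8→{q4}; union {q0, q1, q2, q3, q4, q5, q6, q8}; ε-closure = {q0, q1, q2, q3, q4, q5, q6, q7, q8}.
Read '2': q0→{q0}, q1→{q5}, q2→{q1}, q3→{q2, q3}, q4→{q3}, q5→{q2}, q6→{q4, q5, q8}, q7→{q4, q6}, q8→{q4}; union {q0, q1, q2, q3, q4, q5, q6, q8}; ε-closure = {q0, q1, q2, q3, q4, q5, q6, q7, q8}.
Read '2': q0→{q0}, q1→{q5}, q2→{q1}, q3→{q2, q3}, q4→{q3}, q5→{q2}, q6→{q4, q5, q8}, q7→{q4, q6}, q8→{q4}; union {q0, q1, q2, q3, q4, q5, q6, q8}; ε-closure = {q0, q1, q2, q3, q4, q5, q6, q7, q8}.

{q0, q1, q2, q3, q4, q5, q6, q7, q8}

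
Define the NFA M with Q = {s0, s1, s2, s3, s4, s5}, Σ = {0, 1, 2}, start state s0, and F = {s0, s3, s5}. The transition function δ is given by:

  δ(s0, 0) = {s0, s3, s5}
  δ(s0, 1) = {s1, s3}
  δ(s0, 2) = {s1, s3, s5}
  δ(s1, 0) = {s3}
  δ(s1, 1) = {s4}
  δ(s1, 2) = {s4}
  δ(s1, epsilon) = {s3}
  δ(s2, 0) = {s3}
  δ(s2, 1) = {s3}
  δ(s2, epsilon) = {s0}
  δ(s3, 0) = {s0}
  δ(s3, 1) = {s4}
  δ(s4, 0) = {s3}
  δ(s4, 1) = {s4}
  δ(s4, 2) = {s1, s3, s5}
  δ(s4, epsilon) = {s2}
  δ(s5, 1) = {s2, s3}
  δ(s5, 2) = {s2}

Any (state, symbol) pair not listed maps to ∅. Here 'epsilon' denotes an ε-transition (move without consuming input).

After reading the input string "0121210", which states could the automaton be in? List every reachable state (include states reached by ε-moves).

{s0, s3, s5}

Start in {s0}.
Read '0': {s0} → {s0, s3, s5}.
Read '1': {s0, s3, s5} → {s0, s1, s2, s3, s4}.
Read '2': {s0, s1, s2, s3, s4} → {s0, s1, s2, s3, s4, s5}.
Read '1': {s0, s1, s2, s3, s4, s5} → {s0, s1, s2, s3, s4}.
Read '2': {s0, s1, s2, s3, s4} → {s0, s1, s2, s3, s4, s5}.
Read '1': {s0, s1, s2, s3, s4, s5} → {s0, s1, s2, s3, s4}.
Read '0': {s0, s1, s2, s3, s4} → {s0, s3, s5}.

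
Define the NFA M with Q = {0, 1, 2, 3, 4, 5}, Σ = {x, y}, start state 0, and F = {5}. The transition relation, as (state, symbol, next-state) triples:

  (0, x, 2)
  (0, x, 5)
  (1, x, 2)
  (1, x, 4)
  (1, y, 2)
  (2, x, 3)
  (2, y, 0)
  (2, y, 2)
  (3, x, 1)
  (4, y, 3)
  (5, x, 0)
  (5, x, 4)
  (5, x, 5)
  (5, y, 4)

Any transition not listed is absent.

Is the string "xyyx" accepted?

Start in {0}.
Read 'x': {0} → {2, 5}.
Read 'y': {2, 5} → {0, 2, 4}.
Read 'y': {0, 2, 4} → {0, 2, 3}.
Read 'x': {0, 2, 3} → {1, 2, 3, 5}.
The final set {1, 2, 3, 5} contains the accepting state 5.

Yes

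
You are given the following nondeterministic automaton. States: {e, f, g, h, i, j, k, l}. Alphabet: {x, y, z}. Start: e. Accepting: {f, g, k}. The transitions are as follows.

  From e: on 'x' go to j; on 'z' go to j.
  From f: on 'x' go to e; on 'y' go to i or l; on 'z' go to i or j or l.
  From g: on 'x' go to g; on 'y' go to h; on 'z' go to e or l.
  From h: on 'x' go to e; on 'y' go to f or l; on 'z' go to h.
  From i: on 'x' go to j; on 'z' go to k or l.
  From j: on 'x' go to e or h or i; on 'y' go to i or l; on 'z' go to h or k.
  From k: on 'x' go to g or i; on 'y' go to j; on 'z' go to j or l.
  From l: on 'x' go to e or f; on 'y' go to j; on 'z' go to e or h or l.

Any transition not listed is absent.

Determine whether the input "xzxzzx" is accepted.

Start in {e}.
Read 'x': e→{j}; now {j}.
Read 'z': j→{h, k}; now {h, k}.
Read 'x': h→{e}, k→{g, i}; now {e, g, i}.
Read 'z': e→{j}, g→{e, l}, i→{k, l}; now {e, j, k, l}.
Read 'z': e→{j}, j→{h, k}, k→{j, l}, l→{e, h, l}; now {e, h, j, k, l}.
Read 'x': e→{j}, h→{e}, j→{e, h, i}, k→{g, i}, l→{e, f}; now {e, f, g, h, i, j}.
The final set {e, f, g, h, i, j} contains the accepting states f, g.

Yes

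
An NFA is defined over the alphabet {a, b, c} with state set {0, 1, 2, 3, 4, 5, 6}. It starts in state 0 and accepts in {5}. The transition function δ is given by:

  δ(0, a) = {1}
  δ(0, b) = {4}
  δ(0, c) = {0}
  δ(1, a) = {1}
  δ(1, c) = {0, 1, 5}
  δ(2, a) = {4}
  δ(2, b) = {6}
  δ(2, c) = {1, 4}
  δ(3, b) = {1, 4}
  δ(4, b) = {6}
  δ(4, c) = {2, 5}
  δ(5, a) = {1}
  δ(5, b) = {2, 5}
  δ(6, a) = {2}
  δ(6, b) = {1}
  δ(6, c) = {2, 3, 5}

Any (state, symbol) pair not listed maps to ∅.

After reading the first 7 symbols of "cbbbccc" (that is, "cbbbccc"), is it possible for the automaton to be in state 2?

Start in {0}.
Read 'c': 0→{0}; now {0}.
Read 'b': 0→{4}; now {4}.
Read 'b': 4→{6}; now {6}.
Read 'b': 6→{1}; now {1}.
Read 'c': 1→{0, 1, 5}; now {0, 1, 5}.
Read 'c': 0→{0}, 1→{0, 1, 5}, 5→∅; now {0, 1, 5}.
Read 'c': 0→{0}, 1→{0, 1, 5}, 5→∅; now {0, 1, 5}.
State 2 is not in {0, 1, 5}.

No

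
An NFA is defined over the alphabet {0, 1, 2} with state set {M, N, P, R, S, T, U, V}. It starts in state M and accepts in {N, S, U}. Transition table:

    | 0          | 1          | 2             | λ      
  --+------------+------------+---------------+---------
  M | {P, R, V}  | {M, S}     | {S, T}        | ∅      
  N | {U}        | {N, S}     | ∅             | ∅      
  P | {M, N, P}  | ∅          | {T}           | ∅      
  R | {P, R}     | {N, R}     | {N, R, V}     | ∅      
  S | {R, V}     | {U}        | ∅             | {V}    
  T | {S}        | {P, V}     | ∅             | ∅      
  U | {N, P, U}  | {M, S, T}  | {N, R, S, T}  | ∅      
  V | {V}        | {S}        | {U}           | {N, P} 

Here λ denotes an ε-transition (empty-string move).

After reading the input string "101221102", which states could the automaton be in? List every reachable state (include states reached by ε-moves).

{N, P, R, S, T, U, V}

Start in {M}.
Read '1': M→{M, S}; union {M, S}; ε-closure = {M, N, P, S, V}.
Read '0': M→{P, R, V}, N→{U}, P→{M, N, P}, S→{R, V}, V→{V}; now {M, N, P, R, U, V}.
Read '1': M→{M, S}, N→{N, S}, P→∅, R→{N, R}, U→{M, S, T}, V→{S}; union {M, N, R, S, T}; ε-closure = {M, N, P, R, S, T, V}.
Read '2': M→{S, T}, N→∅, P→{T}, R→{N, R, V}, S→∅, T→∅, V→{U}; union {N, R, S, T, U, V}; ε-closure = {N, P, R, S, T, U, V}.
Read '2': N→∅, P→{T}, R→{N, R, V}, S→∅, T→∅, U→{N, R, S, T}, V→{U}; union {N, R, S, T, U, V}; ε-closure = {N, P, R, S, T, U, V}.
Read '1': N→{N, S}, P→∅, R→{N, R}, S→{U}, T→{P, V}, U→{M, S, T}, V→{S}; now {M, N, P, R, S, T, U, V}.
Read '1': M→{M, S}, N→{N, S}, P→∅, R→{N, R}, S→{U}, T→{P, V}, U→{M, S, T}, V→{S}; now {M, N, P, R, S, T, U, V}.
Read '0': M→{P, R, V}, N→{U}, P→{M, N, P}, R→{P, R}, S→{R, V}, T→{S}, U→{N, P, U}, V→{V}; now {M, N, P, R, S, U, V}.
Read '2': M→{S, T}, N→∅, P→{T}, R→{N, R, V}, S→∅, U→{N, R, S, T}, V→{U}; union {N, R, S, T, U, V}; ε-closure = {N, P, R, S, T, U, V}.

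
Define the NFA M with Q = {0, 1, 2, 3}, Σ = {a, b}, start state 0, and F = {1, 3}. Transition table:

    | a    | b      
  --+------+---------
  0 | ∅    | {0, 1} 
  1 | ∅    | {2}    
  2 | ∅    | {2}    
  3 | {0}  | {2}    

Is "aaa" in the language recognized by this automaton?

Start in {0}.
Read 'a': {0} → ∅.
The set is empty and remains empty for the remaining 2 symbols.
The final set ∅ contains no accepting state.

No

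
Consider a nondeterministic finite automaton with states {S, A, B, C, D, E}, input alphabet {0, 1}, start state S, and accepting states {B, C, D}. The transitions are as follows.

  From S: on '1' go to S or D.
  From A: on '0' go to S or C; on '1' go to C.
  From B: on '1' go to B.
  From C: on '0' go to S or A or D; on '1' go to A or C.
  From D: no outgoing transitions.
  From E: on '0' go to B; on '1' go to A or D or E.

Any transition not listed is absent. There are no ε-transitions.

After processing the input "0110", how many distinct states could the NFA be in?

Start in {S}.
Read '0': {S} → ∅.
The set is empty and remains empty for the remaining 3 symbols.
That set has 0 states.

0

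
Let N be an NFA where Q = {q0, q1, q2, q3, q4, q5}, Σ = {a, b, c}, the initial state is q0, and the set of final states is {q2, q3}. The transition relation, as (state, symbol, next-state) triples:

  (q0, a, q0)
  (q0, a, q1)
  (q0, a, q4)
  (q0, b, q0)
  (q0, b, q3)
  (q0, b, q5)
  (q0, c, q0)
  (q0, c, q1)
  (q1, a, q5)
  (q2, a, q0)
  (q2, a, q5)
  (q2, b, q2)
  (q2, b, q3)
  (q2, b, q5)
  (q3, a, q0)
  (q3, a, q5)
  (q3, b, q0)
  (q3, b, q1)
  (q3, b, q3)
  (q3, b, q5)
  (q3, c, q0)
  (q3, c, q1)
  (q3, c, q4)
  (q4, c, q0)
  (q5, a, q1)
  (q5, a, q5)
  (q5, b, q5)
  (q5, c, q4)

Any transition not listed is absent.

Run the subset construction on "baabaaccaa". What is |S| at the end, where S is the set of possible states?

4

Start in {q0}.
Read 'b': {q0} → {q0, q3, q5}.
Read 'a': {q0, q3, q5} → {q0, q1, q4, q5}.
Read 'a': {q0, q1, q4, q5} → {q0, q1, q4, q5}.
Read 'b': {q0, q1, q4, q5} → {q0, q3, q5}.
Read 'a': {q0, q3, q5} → {q0, q1, q4, q5}.
Read 'a': {q0, q1, q4, q5} → {q0, q1, q4, q5}.
Read 'c': {q0, q1, q4, q5} → {q0, q1, q4}.
Read 'c': {q0, q1, q4} → {q0, q1}.
Read 'a': {q0, q1} → {q0, q1, q4, q5}.
Read 'a': {q0, q1, q4, q5} → {q0, q1, q4, q5}.
That set has 4 states.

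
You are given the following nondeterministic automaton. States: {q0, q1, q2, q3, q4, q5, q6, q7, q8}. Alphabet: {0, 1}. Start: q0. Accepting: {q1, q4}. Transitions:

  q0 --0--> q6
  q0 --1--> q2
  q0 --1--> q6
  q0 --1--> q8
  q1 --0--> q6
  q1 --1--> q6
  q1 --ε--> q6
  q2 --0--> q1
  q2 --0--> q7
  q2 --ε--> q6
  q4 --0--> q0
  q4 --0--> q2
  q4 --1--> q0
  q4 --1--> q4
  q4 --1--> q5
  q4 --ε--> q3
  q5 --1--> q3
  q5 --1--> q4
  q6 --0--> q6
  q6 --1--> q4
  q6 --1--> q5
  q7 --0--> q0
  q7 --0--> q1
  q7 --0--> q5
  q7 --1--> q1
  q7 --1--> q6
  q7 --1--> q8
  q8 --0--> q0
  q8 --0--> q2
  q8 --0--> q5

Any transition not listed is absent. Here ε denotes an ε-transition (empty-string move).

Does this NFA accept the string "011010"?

Start in {q0}.
Read '0': {q0} → {q6}.
Read '1': {q6} → {q3, q4, q5}.
Read '1': {q3, q4, q5} → {q0, q3, q4, q5}.
Read '0': {q0, q3, q4, q5} → {q0, q2, q6}.
Read '1': {q0, q2, q6} → {q2, q3, q4, q5, q6, q8}.
Read '0': {q2, q3, q4, q5, q6, q8} → {q0, q1, q2, q5, q6, q7}.
The final set {q0, q1, q2, q5, q6, q7} contains the accepting state q1.

Yes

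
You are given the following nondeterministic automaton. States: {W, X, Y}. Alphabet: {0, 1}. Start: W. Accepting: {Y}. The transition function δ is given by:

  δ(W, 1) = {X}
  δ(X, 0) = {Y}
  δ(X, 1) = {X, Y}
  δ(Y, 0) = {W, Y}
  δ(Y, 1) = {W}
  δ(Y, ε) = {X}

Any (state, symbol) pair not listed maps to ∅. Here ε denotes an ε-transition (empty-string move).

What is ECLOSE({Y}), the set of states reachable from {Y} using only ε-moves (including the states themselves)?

{X, Y}

Begin with {Y}.
ε-move Y → X; add X.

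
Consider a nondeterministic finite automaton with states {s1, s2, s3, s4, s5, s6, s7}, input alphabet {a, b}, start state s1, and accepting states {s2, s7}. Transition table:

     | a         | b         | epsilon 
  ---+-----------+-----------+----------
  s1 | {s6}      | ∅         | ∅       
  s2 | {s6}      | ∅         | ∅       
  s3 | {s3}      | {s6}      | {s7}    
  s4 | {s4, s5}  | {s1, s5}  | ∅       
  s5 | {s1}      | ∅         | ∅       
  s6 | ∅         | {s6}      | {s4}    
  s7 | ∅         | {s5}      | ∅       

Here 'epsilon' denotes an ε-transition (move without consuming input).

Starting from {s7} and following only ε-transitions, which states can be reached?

{s7}

Begin with {s7}.
No ε-moves leave this set, so the closure equals the set itself.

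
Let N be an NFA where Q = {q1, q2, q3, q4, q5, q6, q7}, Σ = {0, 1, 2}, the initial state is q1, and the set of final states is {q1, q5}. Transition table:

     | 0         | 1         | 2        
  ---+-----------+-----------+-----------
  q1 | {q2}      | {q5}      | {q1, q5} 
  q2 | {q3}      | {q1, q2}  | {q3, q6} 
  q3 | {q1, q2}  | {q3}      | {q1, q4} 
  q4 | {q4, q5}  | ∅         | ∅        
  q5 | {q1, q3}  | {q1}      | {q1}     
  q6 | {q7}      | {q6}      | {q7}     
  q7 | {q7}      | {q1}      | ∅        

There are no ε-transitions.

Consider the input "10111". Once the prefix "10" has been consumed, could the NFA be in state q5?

No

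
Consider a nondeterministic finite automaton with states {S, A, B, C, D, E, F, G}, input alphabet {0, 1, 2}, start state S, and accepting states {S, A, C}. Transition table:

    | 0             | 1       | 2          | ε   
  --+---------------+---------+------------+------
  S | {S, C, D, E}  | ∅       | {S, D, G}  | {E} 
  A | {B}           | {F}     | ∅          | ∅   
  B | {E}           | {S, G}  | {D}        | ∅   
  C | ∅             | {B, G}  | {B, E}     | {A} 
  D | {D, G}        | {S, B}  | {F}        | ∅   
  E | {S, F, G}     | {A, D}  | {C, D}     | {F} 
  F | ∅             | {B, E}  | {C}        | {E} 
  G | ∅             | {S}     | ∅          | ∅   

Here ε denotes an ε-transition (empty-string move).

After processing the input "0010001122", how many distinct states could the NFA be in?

8

Start: ε-closure({S}) = {S, E, F}.
Read '0': {S, E, F} → {S, A, C, D, E, F, G}.
Read '0': {S, A, C, D, E, F, G} → {S, A, B, C, D, E, F, G}.
Read '1': {S, A, B, C, D, E, F, G} → {S, A, B, D, E, F, G}.
Read '0': {S, A, B, D, E, F, G} → {S, A, B, C, D, E, F, G}.
Read '0': {S, A, B, C, D, E, F, G} → {S, A, B, C, D, E, F, G}.
Read '0': {S, A, B, C, D, E, F, G} → {S, A, B, C, D, E, F, G}.
Read '1': {S, A, B, C, D, E, F, G} → {S, A, B, D, E, F, G}.
Read '1': {S, A, B, D, E, F, G} → {S, A, B, D, E, F, G}.
Read '2': {S, A, B, D, E, F, G} → {S, A, C, D, E, F, G}.
Read '2': {S, A, C, D, E, F, G} → {S, A, B, C, D, E, F, G}.
That set has 8 states.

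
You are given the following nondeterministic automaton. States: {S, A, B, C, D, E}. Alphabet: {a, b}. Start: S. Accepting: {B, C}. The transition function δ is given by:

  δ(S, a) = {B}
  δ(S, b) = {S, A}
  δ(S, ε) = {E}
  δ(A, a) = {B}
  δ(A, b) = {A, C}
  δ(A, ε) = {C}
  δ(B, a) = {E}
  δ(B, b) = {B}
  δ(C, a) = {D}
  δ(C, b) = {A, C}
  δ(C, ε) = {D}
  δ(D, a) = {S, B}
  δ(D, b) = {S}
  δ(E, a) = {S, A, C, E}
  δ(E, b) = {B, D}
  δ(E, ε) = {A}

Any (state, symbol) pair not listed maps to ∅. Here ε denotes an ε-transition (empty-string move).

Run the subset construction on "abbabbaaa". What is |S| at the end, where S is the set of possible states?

Start: ε-closure({S}) = {S, A, C, D, E}.
Read 'a': S→{B}, A→{B}, C→{D}, D→{S, B}, E→{S, A, C, E}; now {S, A, B, C, D, E}.
Read 'b': S→{S, A}, A→{A, C}, B→{B}, C→{A, C}, D→{S}, E→{B, D}; union {S, A, B, C, D}; ε-closure = {S, A, B, C, D, E}.
Read 'b': S→{S, A}, A→{A, C}, B→{B}, C→{A, C}, D→{S}, E→{B, D}; union {S, A, B, C, D}; ε-closure = {S, A, B, C, D, E}.
Read 'a': S→{B}, A→{B}, B→{E}, C→{D}, D→{S, B}, E→{S, A, C, E}; now {S, A, B, C, D, E}.
Read 'b': S→{S, A}, A→{A, C}, B→{B}, C→{A, C}, D→{S}, E→{B, D}; union {S, A, B, C, D}; ε-closure = {S, A, B, C, D, E}.
Read 'b': S→{S, A}, A→{A, C}, B→{B}, C→{A, C}, D→{S}, E→{B, D}; union {S, A, B, C, D}; ε-closure = {S, A, B, C, D, E}.
Read 'a': S→{B}, A→{B}, B→{E}, C→{D}, D→{S, B}, E→{S, A, C, E}; now {S, A, B, C, D, E}.
Read 'a': S→{B}, A→{B}, B→{E}, C→{D}, D→{S, B}, E→{S, A, C, E}; now {S, A, B, C, D, E}.
Read 'a': S→{B}, A→{B}, B→{E}, C→{D}, D→{S, B}, E→{S, A, C, E}; now {S, A, B, C, D, E}.
That set has 6 states.

6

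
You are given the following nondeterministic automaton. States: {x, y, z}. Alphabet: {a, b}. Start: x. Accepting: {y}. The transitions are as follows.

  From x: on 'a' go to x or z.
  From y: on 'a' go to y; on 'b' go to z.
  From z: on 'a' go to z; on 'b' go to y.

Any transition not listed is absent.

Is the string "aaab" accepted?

Start in {x}.
Read 'a': x→{x, z}; now {x, z}.
Read 'a': x→{x, z}, z→{z}; now {x, z}.
Read 'a': x→{x, z}, z→{z}; now {x, z}.
Read 'b': x→∅, z→{y}; now {y}.
The final set {y} contains the accepting state y.

Yes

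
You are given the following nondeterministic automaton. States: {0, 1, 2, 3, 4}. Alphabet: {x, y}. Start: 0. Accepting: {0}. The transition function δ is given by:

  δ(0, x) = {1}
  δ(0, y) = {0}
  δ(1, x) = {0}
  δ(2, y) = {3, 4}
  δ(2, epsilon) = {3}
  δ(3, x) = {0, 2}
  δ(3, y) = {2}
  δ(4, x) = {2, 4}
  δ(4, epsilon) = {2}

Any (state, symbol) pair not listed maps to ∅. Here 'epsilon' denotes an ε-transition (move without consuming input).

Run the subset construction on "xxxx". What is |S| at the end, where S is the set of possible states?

1

Start in {0}.
Read 'x': 0→{1}; now {1}.
Read 'x': 1→{0}; now {0}.
Read 'x': 0→{1}; now {1}.
Read 'x': 1→{0}; now {0}.
That set has 1 state.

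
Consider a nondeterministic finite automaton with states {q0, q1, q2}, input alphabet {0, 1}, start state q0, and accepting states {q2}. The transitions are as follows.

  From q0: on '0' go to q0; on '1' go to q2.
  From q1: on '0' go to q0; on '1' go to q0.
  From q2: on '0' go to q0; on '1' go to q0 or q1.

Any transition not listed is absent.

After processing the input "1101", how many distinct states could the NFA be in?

1

Start in {q0}.
Read '1': {q0} → {q2}.
Read '1': {q2} → {q0, q1}.
Read '0': {q0, q1} → {q0}.
Read '1': {q0} → {q2}.
That set has 1 state.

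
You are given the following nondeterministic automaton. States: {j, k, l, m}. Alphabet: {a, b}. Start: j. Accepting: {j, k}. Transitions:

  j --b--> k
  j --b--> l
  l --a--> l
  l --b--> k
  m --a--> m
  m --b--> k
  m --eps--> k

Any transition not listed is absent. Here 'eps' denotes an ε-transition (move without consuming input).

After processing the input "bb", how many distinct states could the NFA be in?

1

Start in {j}.
Read 'b': j→{k, l}; now {k, l}.
Read 'b': k→∅, l→{k}; now {k}.
That set has 1 state.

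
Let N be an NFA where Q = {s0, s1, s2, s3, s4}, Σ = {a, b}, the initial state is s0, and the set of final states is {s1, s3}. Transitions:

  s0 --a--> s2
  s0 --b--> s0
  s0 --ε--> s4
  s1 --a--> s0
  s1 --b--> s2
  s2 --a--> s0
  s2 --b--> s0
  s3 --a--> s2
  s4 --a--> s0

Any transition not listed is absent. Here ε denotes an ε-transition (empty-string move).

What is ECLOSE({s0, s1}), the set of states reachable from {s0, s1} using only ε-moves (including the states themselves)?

{s0, s1, s4}

Begin with {s0, s1}.
ε-move s0 → s4; add s4.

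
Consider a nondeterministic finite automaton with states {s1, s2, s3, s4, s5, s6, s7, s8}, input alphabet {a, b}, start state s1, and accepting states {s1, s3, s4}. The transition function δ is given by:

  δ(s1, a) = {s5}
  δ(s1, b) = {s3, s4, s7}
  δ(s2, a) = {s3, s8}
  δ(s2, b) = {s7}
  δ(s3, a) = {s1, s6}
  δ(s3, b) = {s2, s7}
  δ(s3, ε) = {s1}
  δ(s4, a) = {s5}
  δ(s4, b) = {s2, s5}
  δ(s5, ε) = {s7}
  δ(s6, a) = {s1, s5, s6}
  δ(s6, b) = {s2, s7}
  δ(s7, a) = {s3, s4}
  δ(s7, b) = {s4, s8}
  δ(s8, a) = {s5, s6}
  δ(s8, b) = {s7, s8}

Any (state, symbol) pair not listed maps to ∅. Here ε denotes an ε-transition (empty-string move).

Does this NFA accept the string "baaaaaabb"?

Yes

Start in {s1}.
Read 'b': s1→{s3, s4, s7}; union {s3, s4, s7}; ε-closure = {s1, s3, s4, s7}.
Read 'a': s1→{s5}, s3→{s1, s6}, s4→{s5}, s7→{s3, s4}; union {s1, s3, s4, s5, s6}; ε-closure = {s1, s3, s4, s5, s6, s7}.
Read 'a': s1→{s5}, s3→{s1, s6}, s4→{s5}, s5→∅, s6→{s1, s5, s6}, s7→{s3, s4}; union {s1, s3, s4, s5, s6}; ε-closure = {s1, s3, s4, s5, s6, s7}.
Read 'a': s1→{s5}, s3→{s1, s6}, s4→{s5}, s5→∅, s6→{s1, s5, s6}, s7→{s3, s4}; union {s1, s3, s4, s5, s6}; ε-closure = {s1, s3, s4, s5, s6, s7}.
Read 'a': s1→{s5}, s3→{s1, s6}, s4→{s5}, s5→∅, s6→{s1, s5, s6}, s7→{s3, s4}; union {s1, s3, s4, s5, s6}; ε-closure = {s1, s3, s4, s5, s6, s7}.
Read 'a': s1→{s5}, s3→{s1, s6}, s4→{s5}, s5→∅, s6→{s1, s5, s6}, s7→{s3, s4}; union {s1, s3, s4, s5, s6}; ε-closure = {s1, s3, s4, s5, s6, s7}.
Read 'a': s1→{s5}, s3→{s1, s6}, s4→{s5}, s5→∅, s6→{s1, s5, s6}, s7→{s3, s4}; union {s1, s3, s4, s5, s6}; ε-closure = {s1, s3, s4, s5, s6, s7}.
Read 'b': s1→{s3, s4, s7}, s3→{s2, s7}, s4→{s2, s5}, s5→∅, s6→{s2, s7}, s7→{s4, s8}; union {s2, s3, s4, s5, s7, s8}; ε-closure = {s1, s2, s3, s4, s5, s7, s8}.
Read 'b': s1→{s3, s4, s7}, s2→{s7}, s3→{s2, s7}, s4→{s2, s5}, s5→∅, s7→{s4, s8}, s8→{s7, s8}; union {s2, s3, s4, s5, s7, s8}; ε-closure = {s1, s2, s3, s4, s5, s7, s8}.
The final set {s1, s2, s3, s4, s5, s7, s8} contains the accepting states s1, s3, s4.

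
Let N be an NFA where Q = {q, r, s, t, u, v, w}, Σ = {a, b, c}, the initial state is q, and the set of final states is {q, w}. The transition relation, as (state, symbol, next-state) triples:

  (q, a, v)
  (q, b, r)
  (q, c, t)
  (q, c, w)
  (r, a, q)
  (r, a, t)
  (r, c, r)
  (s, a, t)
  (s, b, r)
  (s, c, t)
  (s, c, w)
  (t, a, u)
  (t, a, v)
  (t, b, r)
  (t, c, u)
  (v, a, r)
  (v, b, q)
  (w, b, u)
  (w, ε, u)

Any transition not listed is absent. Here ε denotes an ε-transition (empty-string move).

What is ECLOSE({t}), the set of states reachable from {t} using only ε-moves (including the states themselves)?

{t}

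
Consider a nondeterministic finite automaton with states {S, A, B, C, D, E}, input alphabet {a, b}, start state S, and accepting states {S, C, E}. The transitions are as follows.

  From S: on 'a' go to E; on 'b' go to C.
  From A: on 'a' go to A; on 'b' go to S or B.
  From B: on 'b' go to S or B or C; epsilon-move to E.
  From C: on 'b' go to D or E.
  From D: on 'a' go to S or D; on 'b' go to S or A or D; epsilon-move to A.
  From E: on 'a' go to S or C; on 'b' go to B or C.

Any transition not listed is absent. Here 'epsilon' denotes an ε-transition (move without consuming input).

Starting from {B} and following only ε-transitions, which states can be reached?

{B, E}

Begin with {B}.
ε-move B → E; add E.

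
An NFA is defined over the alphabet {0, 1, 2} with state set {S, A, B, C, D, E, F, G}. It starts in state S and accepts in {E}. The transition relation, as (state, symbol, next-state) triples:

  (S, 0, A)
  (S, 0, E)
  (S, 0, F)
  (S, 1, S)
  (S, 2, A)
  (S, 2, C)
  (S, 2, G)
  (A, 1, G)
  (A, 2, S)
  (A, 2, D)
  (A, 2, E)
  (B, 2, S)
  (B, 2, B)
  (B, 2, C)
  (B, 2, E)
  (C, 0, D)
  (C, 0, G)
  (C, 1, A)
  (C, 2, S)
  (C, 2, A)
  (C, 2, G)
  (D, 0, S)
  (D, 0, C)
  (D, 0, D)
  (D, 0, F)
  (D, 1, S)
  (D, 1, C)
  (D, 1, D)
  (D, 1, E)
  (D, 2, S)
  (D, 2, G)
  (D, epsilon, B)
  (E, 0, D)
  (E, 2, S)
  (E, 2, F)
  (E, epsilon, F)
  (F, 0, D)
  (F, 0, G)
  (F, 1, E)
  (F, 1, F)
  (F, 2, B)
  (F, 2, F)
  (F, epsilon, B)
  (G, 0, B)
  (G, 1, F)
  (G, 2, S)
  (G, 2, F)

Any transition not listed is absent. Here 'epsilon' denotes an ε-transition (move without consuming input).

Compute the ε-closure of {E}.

Begin with {E}.
ε-move E → F; add F.
ε-move F → B; add B.

{B, E, F}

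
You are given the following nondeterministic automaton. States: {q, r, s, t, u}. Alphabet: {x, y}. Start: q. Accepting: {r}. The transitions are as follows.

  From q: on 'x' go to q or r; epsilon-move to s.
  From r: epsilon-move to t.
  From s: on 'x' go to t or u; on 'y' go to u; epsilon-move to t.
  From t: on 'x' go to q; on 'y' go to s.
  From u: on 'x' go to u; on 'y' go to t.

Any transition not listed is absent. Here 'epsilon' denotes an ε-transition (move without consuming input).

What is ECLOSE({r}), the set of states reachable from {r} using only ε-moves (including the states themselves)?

Begin with {r}.
ε-move r → t; add t.

{r, t}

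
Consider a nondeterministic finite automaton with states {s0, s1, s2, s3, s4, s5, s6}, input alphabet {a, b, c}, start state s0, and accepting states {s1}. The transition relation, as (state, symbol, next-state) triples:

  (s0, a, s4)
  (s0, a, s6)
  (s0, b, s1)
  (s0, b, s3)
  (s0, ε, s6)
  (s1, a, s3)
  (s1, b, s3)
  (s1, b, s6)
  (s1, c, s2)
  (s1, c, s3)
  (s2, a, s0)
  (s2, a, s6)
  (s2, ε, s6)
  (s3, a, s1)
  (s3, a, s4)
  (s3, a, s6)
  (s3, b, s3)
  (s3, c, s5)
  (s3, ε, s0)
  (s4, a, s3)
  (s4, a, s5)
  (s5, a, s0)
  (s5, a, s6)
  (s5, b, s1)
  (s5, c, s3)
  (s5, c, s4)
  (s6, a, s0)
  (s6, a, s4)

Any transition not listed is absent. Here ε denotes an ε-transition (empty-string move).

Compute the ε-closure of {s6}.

{s6}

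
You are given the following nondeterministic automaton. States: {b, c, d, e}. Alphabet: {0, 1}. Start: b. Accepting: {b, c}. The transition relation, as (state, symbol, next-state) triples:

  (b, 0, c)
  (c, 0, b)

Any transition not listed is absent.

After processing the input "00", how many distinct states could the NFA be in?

1

Start in {b}.
Read '0': b→{c}; now {c}.
Read '0': c→{b}; now {b}.
That set has 1 state.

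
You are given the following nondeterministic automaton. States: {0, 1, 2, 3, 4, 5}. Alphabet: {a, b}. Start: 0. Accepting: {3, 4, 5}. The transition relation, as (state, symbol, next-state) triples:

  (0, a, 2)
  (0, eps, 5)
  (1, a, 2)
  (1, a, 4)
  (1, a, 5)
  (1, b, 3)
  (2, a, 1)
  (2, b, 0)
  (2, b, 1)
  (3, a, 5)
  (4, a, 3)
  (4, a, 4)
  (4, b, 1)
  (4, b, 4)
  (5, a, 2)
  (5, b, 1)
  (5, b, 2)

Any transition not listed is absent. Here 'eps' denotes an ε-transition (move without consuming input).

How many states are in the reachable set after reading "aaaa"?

Start: ε-closure({0}) = {0, 5}.
Read 'a': 0→{2}, 5→{2}; now {2}.
Read 'a': 2→{1}; now {1}.
Read 'a': 1→{2, 4, 5}; now {2, 4, 5}.
Read 'a': 2→{1}, 4→{3, 4}, 5→{2}; now {1, 2, 3, 4}.
That set has 4 states.

4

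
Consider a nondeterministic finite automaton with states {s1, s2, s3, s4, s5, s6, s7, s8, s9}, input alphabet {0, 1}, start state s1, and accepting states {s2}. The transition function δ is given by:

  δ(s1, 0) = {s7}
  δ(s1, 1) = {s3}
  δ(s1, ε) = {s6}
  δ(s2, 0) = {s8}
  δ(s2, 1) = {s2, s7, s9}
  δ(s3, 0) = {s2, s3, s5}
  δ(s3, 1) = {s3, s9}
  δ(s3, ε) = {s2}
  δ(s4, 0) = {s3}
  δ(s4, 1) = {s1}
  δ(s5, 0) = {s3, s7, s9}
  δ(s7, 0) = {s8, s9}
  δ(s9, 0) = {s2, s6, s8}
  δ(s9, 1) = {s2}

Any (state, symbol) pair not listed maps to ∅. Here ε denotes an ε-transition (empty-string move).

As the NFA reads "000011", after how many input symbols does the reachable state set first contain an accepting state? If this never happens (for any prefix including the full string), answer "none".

3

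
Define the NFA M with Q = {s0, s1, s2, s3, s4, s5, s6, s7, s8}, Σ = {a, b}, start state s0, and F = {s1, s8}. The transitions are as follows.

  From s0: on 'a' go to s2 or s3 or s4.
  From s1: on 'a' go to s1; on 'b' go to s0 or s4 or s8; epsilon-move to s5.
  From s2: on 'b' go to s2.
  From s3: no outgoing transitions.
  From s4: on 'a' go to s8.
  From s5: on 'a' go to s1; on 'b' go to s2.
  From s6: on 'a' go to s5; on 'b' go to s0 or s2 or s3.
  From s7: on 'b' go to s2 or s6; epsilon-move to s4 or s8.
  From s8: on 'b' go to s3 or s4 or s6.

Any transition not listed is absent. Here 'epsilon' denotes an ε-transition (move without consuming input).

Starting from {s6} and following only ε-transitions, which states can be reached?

Begin with {s6}.
No ε-moves leave this set, so the closure equals the set itself.

{s6}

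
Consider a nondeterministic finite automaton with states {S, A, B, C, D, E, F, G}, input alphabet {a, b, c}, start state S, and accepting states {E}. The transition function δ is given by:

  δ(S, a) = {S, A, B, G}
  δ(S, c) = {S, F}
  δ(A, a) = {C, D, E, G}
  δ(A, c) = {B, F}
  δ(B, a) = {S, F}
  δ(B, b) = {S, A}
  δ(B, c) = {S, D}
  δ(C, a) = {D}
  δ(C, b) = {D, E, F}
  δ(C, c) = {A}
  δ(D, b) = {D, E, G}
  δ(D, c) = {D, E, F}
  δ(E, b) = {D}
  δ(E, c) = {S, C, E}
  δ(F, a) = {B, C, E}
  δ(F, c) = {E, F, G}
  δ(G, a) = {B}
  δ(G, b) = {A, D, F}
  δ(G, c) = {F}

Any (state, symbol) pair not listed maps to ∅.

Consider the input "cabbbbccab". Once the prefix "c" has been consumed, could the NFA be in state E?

Start in {S}.
Read 'c': S→{S, F}; now {S, F}.
State E is not in {S, F}.

No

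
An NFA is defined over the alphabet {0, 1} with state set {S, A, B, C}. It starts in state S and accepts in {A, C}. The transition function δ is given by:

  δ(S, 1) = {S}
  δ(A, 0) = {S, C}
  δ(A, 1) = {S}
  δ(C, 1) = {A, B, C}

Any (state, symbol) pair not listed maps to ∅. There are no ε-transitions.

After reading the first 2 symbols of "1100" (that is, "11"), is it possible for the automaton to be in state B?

No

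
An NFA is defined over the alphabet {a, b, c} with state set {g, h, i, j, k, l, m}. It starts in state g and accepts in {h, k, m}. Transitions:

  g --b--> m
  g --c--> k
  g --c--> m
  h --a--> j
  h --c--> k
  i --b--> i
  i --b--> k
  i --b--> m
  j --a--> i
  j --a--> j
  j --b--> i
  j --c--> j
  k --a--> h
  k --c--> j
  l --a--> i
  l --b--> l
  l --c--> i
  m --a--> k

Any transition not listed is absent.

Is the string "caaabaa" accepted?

Yes

Start in {g}.
Read 'c': g→{k, m}; now {k, m}.
Read 'a': k→{h}, m→{k}; now {h, k}.
Read 'a': h→{j}, k→{h}; now {h, j}.
Read 'a': h→{j}, j→{i, j}; now {i, j}.
Read 'b': i→{i, k, m}, j→{i}; now {i, k, m}.
Read 'a': i→∅, k→{h}, m→{k}; now {h, k}.
Read 'a': h→{j}, k→{h}; now {h, j}.
The final set {h, j} contains the accepting state h.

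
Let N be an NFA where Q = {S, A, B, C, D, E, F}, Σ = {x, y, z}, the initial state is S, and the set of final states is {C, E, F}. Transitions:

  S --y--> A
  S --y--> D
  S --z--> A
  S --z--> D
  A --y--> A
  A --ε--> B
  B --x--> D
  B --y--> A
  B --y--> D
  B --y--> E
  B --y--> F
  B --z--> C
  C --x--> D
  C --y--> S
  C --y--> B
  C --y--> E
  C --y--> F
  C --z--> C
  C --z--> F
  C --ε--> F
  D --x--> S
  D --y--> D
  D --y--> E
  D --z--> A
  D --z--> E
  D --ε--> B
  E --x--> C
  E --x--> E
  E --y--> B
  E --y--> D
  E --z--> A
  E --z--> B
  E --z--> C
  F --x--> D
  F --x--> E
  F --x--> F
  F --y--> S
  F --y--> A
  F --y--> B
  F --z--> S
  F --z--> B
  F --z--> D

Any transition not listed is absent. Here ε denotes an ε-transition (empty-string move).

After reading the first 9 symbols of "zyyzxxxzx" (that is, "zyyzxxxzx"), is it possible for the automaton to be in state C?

Start in {S}.
Read 'z': {S} → {A, B, D}.
Read 'y': {A, B, D} → {A, B, D, E, F}.
Read 'y': {A, B, D, E, F} → {S, A, B, D, E, F}.
Read 'z': {S, A, B, D, E, F} → {S, A, B, C, D, E, F}.
Read 'x': {S, A, B, C, D, E, F} → {S, B, C, D, E, F}.
Read 'x': {S, B, C, D, E, F} → {S, B, C, D, E, F}.
Read 'x': {S, B, C, D, E, F} → {S, B, C, D, E, F}.
Read 'z': {S, B, C, D, E, F} → {S, A, B, C, D, E, F}.
Read 'x': {S, A, B, C, D, E, F} → {S, B, C, D, E, F}.
State C is in {S, B, C, D, E, F}.

Yes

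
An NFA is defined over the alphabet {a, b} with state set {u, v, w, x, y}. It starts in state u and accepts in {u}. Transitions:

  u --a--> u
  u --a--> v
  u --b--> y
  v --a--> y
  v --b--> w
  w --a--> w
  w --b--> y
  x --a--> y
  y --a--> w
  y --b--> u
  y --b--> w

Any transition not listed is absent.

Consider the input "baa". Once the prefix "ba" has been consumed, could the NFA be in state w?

Yes

Start in {u}.
Read 'b': u→{y}; now {y}.
Read 'a': y→{w}; now {w}.
State w is in {w}.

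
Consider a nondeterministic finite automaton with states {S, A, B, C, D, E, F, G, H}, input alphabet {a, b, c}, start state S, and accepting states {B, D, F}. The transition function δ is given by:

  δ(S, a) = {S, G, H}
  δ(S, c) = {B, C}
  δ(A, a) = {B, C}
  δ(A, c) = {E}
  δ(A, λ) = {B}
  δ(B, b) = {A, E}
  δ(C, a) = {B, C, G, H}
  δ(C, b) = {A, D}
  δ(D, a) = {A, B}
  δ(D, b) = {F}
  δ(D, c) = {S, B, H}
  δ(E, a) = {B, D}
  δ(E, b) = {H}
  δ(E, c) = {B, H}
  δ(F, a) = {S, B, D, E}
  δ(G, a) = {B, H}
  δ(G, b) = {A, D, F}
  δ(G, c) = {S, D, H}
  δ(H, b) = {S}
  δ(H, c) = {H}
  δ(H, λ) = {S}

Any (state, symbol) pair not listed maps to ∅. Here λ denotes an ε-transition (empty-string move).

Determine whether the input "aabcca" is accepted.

Yes

Start in {S}.
Read 'a': S→{S, G, H}; now {S, G, H}.
Read 'a': S→{S, G, H}, G→{B, H}, H→∅; now {S, B, G, H}.
Read 'b': S→∅, B→{A, E}, G→{A, D, F}, H→{S}; union {S, A, D, E, F}; ε-closure = {S, A, B, D, E, F}.
Read 'c': S→{B, C}, A→{E}, B→∅, D→{S, B, H}, E→{B, H}, F→∅; now {S, B, C, E, H}.
Read 'c': S→{B, C}, B→∅, C→∅, E→{B, H}, H→{H}; union {B, C, H}; ε-closure = {S, B, C, H}.
Read 'a': S→{S, G, H}, B→∅, C→{B, C, G, H}, H→∅; now {S, B, C, G, H}.
The final set {S, B, C, G, H} contains the accepting state B.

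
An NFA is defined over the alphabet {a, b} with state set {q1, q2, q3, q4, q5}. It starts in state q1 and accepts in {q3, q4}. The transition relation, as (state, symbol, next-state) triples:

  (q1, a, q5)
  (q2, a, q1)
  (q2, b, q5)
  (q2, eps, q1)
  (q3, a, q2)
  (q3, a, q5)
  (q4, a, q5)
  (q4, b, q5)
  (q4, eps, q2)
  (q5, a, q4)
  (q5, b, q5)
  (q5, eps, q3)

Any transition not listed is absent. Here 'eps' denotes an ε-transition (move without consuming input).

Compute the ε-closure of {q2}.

{q1, q2}

Begin with {q2}.
ε-move q2 → q1; add q1.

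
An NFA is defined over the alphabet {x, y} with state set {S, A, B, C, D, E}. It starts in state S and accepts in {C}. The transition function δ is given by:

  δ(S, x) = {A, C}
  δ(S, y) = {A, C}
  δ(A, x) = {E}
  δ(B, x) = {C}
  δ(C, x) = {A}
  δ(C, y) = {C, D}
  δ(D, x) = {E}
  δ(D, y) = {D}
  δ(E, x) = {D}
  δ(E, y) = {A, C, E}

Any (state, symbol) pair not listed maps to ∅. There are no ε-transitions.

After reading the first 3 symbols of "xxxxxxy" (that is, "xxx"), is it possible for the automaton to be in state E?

Yes

Start in {S}.
Read 'x': {S} → {A, C}.
Read 'x': {A, C} → {A, E}.
Read 'x': {A, E} → {D, E}.
State E is in {D, E}.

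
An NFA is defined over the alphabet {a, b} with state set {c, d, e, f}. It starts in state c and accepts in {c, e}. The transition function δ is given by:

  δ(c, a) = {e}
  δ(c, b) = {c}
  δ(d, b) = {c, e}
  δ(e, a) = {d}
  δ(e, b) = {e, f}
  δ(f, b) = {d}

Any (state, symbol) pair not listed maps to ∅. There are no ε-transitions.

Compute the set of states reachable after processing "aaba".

Start in {c}.
Read 'a': c→{e}; now {e}.
Read 'a': e→{d}; now {d}.
Read 'b': d→{c, e}; now {c, e}.
Read 'a': c→{e}, e→{d}; now {d, e}.

{d, e}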